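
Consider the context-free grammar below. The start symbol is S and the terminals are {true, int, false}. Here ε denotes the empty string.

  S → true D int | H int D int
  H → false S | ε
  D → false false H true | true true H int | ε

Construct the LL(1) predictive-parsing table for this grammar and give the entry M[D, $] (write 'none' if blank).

FIRST(H): from H→false S we get {false}; from H→ε we get {ε}. So FIRST(H) = {ε, false}.
FIRST(D): from D→false false H true we get {false}; from D→true true H int we get {true}; from D→ε we get {ε}. So FIRST(D) = {ε, false, true}.
FIRST(S): from S→true D int we get {true}; from S→H int D int we get {false, int}. So FIRST(S) = {false, int, true}.
FOLLOW(S) includes $ since S is the start symbol.
FOLLOW(D): in S→true D int, D is followed by int with FIRST {int}; in S→H int D int, D is followed by int with FIRST {int}. Thus FOLLOW(D) = {int}.
For D → false false H true: FIRST(false false H true) = {false}, so it goes in M[D, t] for t ∈ {false}.
For D → true true H int: FIRST(true true H int) = {true}, so it goes in M[D, t] for t ∈ {true}.
For D → ε: FIRST(ε) = {ε}, so it goes in M[D, t] for t ∈ {}; since ε ∈ FIRST, also for every t ∈ FOLLOW(D) = {int}.
None of these place a production in M[D, $].

none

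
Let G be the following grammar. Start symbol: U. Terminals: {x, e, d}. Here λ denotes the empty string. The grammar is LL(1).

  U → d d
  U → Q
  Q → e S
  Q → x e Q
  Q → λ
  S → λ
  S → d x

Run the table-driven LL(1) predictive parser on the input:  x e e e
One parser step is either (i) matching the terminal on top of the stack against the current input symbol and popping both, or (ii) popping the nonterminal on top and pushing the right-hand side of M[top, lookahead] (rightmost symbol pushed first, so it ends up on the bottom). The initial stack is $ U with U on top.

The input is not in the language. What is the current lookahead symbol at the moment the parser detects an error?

     Stack    Input      Action
  1  $ U      x e e e $  expand U → Q
  2  $ Q      x e e e $  expand Q → x e Q
  3  $ Q e x  x e e e $  match x
  4  $ Q e    e e e $    match e
  5  $ Q      e e $      expand Q → e S
  6  $ S e    e e $      match e
  7  $ S      e $        error: M[S, e] is empty

e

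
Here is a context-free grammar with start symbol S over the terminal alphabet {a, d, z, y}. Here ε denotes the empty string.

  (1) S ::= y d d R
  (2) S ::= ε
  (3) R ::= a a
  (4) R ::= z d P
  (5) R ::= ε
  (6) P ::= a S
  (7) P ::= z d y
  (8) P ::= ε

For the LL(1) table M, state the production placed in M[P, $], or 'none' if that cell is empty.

FIRST(S) = {ε, y}
FIRST(R) = {ε, a, z}
FIRST(P) = {ε, a, z}
FOLLOW(S) includes $ since S is the start symbol.
FOLLOW(R): in S::=y d d R, the suffix after R is empty, so FOLLOW(R) ⊇ FOLLOW(S) = {$}. Thus FOLLOW(R) = {$}.
FOLLOW(P): in R::=z d P, the suffix after P is empty, so FOLLOW(P) ⊇ FOLLOW(R) = {$}. Thus FOLLOW(P) = {$}.
For P ::= a S: FIRST(a S) = {a}, so it goes in M[P, t] for t ∈ {a}.
For P ::= z d y: FIRST(z d y) = {z}, so it goes in M[P, t] for t ∈ {z}.
For P ::= ε: FIRST(ε) = {ε}, so it goes in M[P, t] for t ∈ {}; since ε ∈ FIRST, also for every t ∈ FOLLOW(P) = {$}.

P ::= ε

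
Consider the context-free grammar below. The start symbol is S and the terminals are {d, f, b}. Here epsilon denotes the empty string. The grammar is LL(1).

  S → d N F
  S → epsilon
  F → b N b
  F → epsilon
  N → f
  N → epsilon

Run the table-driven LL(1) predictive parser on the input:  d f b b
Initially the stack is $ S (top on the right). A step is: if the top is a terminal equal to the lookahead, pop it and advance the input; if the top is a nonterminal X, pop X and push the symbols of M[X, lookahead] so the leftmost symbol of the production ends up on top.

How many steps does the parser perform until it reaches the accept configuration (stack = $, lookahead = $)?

8

step 1: stack=$ S  input=d f b b $  — expand S → d N F
step 2: stack=$ F N d  input=d f b b $  — match d
step 3: stack=$ F N  input=f b b $  — expand N → f
step 4: stack=$ F f  input=f b b $  — match f
step 5: stack=$ F  input=b b $  — expand F → b N b
step 6: stack=$ b N b  input=b b $  — match b
step 7: stack=$ b N  input=b $  — expand N → epsilon
step 8: stack=$ b  input=b $  — match b
Accept reached after 8 steps.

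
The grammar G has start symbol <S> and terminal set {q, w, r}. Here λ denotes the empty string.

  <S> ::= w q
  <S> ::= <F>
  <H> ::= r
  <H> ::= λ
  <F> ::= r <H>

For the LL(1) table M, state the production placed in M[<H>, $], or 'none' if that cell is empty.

FIRST(<H>) = {λ, r}
FIRST(<F>) = {r}
FIRST(<S>) = {r, w}  (via <F>)
FOLLOW(<S>) includes $ since <S> is the start symbol.
FOLLOW(<F>): in <S>::=<F>, the suffix after <F> is empty, so FOLLOW(<F>) ⊇ FOLLOW(<S>) = {$}. Thus FOLLOW(<F>) = {$}.
FOLLOW(<H>): in <F>::=r <H>, the suffix after <H> is empty, so FOLLOW(<H>) ⊇ FOLLOW(<F>) = {$}. Thus FOLLOW(<H>) = {$}.
For <H> ::= r: FIRST(r) = {r}, so it goes in M[<H>, t] for t ∈ {r}.
For <H> ::= λ: FIRST(λ) = {λ}, so it goes in M[<H>, t] for t ∈ {}; since λ ∈ FIRST, also for every t ∈ FOLLOW(<H>) = {$}.

<H> ::= λ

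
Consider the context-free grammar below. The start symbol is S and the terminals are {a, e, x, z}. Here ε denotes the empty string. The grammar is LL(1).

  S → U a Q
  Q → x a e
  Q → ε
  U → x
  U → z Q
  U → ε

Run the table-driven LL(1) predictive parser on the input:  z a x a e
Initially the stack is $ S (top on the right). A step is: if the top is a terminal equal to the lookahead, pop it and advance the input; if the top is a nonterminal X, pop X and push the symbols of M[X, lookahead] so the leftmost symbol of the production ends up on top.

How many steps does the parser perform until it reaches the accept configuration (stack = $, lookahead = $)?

step 1: stack=$ S  input=z a x a e $  — expand S → U a Q
step 2: stack=$ Q a U  input=z a x a e $  — expand U → z Q
step 3: stack=$ Q a Q z  input=z a x a e $  — match z
step 4: stack=$ Q a Q  input=a x a e $  — expand Q → ε
step 5: stack=$ Q a  input=a x a e $  — match a
step 6: stack=$ Q  input=x a e $  — expand Q → x a e
step 7: stack=$ e a x  input=x a e $  — match x
step 8: stack=$ e a  input=a e $  — match a
step 9: stack=$ e  input=e $  — match e
Accept reached after 9 steps.

9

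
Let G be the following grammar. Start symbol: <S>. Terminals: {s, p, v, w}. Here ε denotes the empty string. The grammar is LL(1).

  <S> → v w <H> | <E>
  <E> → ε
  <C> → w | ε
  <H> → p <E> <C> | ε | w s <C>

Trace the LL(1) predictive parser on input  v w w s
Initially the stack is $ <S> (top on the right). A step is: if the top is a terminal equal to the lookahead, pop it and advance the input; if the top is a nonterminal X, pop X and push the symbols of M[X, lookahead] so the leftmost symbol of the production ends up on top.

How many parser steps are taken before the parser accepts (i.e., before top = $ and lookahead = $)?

step 1: stack=$ <S>  input=v w w s $  — expand <S> → v w <H>
step 2: stack=$ <H> w v  input=v w w s $  — match v
step 3: stack=$ <H> w  input=w w s $  — match w
step 4: stack=$ <H>  input=w s $  — expand <H> → w s <C>
step 5: stack=$ <C> s w  input=w s $  — match w
step 6: stack=$ <C> s  input=s $  — match s
step 7: stack=$ <C>  input=$  — expand <C> → ε
Accept reached after 7 steps.

7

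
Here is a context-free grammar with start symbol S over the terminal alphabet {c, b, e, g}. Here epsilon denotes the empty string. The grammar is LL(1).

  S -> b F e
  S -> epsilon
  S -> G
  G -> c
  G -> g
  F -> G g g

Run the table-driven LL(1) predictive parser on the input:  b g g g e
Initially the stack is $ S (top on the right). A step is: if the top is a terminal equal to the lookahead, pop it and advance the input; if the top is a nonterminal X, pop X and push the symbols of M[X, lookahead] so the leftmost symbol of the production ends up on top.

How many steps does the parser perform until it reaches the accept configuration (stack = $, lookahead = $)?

     Stack      Input        Action
  1  $ S        b g g g e $  expand S -> b F e
  2  $ e F b    b g g g e $  match b
  3  $ e F      g g g e $    expand F -> G g g
  4  $ e g g G  g g g e $    expand G -> g
  5  $ e g g g  g g g e $    match g
  6  $ e g g    g g e $      match g
  7  $ e g      g e $        match g
  8  $ e        e $          match e
Accept reached after 8 steps.

8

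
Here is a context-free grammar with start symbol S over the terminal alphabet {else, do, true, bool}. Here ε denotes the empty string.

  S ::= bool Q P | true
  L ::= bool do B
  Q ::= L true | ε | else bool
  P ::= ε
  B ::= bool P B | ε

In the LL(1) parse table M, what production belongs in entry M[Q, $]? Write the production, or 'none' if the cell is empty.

Q ::= ε

FIRST(S) = {bool, true}
FIRST(L) = {bool}
FIRST(P) = {ε}
FIRST(B) = {ε, bool}
FIRST(Q) = {ε, bool, else}  (via L true)
FOLLOW(S) includes $ since S is the start symbol.
FOLLOW(S): S appears on no right-hand side. Thus FOLLOW(S) = {$}.
FOLLOW(Q): in S::=bool Q P, Q is followed by P with FIRST {ε}; in S::=bool Q P, the suffix after Q is nullable, so FOLLOW(Q) ⊇ FOLLOW(S) = {$}. Thus FOLLOW(Q) = {$}.
For Q ::= L true: FIRST(L true) = {bool}, so it goes in M[Q, t] for t ∈ {bool}.
For Q ::= ε: FIRST(ε) = {ε}, so it goes in M[Q, t] for t ∈ {}; since ε ∈ FIRST, also for every t ∈ FOLLOW(Q) = {$}.
For Q ::= else bool: FIRST(else bool) = {else}, so it goes in M[Q, t] for t ∈ {else}.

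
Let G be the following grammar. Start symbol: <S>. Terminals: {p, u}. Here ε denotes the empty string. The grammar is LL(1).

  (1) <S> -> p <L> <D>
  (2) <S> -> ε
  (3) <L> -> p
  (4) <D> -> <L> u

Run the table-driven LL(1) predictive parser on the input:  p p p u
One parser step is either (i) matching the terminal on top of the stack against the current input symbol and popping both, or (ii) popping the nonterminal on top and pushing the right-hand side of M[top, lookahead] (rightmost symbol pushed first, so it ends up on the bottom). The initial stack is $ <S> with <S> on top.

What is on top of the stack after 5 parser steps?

step 1: stack=$ <S>  input=p p p u $  — expand <S> -> p <L> <D>
step 2: stack=$ <D> <L> p  input=p p p u $  — match p
step 3: stack=$ <D> <L>  input=p p u $  — expand <L> -> p
step 4: stack=$ <D> p  input=p p u $  — match p
step 5: stack=$ <D>  input=p u $  — expand <D> -> <L> u
Stack after step 5: $ u <L> (top = <L>).

<L>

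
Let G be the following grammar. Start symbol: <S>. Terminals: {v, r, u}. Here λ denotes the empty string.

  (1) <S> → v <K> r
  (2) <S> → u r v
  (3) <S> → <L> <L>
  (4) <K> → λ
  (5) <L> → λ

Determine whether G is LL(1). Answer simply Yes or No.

FIRST(<S>) = {λ, u, v}
FIRST(<K>) = {λ}
FIRST(<L>) = {λ}
FOLLOW(<S>) = {$}
FOLLOW(<K>) = {r}
FOLLOW(<L>) = {$}
Each cell of M receives at most one production.

Yes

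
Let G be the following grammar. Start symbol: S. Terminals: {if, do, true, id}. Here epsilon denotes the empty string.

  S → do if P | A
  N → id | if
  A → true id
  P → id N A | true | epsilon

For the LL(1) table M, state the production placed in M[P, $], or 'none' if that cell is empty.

FIRST(N): from N→id we get {id}; from N→if we get {if}. So FIRST(N) = {id, if}.
FIRST(A): from A→true id we get {true}. So FIRST(A) = {true}.
FIRST(P): from P→id N A we get {id}; from P→true we get {true}; from P→epsilon we get {epsilon}. So FIRST(P) = {epsilon, id, true}.
FIRST(S): from S→do if P we get {do}; from S→A we get {true}. So FIRST(S) = {do, true}.
FOLLOW(S) includes $ since S is the start symbol.
FOLLOW(S): S appears on no right-hand side. Thus FOLLOW(S) = {$}.
FOLLOW(P): in S→do if P, the suffix after P is empty, so FOLLOW(P) ⊇ FOLLOW(S) = {$}. Thus FOLLOW(P) = {$}.
For P → id N A: FIRST(id N A) = {id}, so it goes in M[P, t] for t ∈ {id}.
For P → true: FIRST(true) = {true}, so it goes in M[P, t] for t ∈ {true}.
For P → epsilon: FIRST(epsilon) = {epsilon}, so it goes in M[P, t] for t ∈ {}; since epsilon ∈ FIRST, also for every t ∈ FOLLOW(P) = {$}.

P → epsilon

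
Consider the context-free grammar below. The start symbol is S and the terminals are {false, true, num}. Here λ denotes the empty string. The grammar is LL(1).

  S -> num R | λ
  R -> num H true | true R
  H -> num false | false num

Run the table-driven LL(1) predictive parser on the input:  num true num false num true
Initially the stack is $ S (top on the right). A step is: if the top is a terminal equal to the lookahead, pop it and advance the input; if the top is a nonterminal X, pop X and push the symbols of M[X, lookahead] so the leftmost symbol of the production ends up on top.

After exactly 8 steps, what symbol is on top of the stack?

num

step 1: stack=$ S  input=num true num false num true $  — expand S -> num R
step 2: stack=$ R num  input=num true num false num true $  — match num
step 3: stack=$ R  input=true num false num true $  — expand R -> true R
step 4: stack=$ R true  input=true num false num true $  — match true
step 5: stack=$ R  input=num false num true $  — expand R -> num H true
step 6: stack=$ true H num  input=num false num true $  — match num
step 7: stack=$ true H  input=false num true $  — expand H -> false num
step 8: stack=$ true num false  input=false num true $  — match false
Stack after step 8: $ true num (top = num).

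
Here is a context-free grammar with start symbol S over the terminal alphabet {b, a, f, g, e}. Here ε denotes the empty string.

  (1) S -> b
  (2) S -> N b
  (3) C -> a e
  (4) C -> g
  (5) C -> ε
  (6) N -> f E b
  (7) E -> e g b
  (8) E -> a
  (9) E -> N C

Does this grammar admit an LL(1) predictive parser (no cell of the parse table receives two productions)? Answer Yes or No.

Yes

FIRST(S) = {b, f}
FIRST(C) = {ε, a, g}
FIRST(N) = {f}
FIRST(E) = {a, e, f}
FOLLOW(S) = {$}
FOLLOW(C) = {b}
FOLLOW(N) = {a, b, g}
FOLLOW(E) = {b}
Each cell of M receives at most one production.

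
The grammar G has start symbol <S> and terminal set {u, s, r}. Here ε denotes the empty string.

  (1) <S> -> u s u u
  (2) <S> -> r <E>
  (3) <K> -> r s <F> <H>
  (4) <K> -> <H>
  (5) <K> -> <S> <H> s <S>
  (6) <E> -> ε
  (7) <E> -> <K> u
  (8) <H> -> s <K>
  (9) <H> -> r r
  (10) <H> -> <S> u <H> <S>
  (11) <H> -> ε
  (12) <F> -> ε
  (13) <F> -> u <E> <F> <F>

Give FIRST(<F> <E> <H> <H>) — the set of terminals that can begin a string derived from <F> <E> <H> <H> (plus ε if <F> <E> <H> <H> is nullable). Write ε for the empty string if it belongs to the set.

FIRST(<S>) = {r, u}
FIRST(<F>) = {ε, u}
FIRST(<H>) = {ε, r, s, u}  (via <S> u <H> <S>)
FIRST(<K>) = {ε, r, s, u}  (via <H>, <S> <H> s <S>)
FIRST(<E>) = {ε, r, s, u}  (via <K> u)
FIRST(<F> <E> <H> <H>): take FIRST of each symbol in turn, carrying on past any symbol whose FIRST contains ε; result {ε, r, s, u}.

{ε, r, s, u}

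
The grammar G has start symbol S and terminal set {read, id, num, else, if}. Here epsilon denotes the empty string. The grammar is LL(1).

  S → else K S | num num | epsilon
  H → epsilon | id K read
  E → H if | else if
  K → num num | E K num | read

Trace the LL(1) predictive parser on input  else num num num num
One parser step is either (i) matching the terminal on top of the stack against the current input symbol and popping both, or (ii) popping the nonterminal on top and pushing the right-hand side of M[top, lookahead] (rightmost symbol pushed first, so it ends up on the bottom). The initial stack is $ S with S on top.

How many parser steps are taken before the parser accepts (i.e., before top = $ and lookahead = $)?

8

     Stack        Input                   Action
  1  $ S          else num num num num $  expand S → else K S
  2  $ S K else   else num num num num $  match else
  3  $ S K        num num num num $       expand K → num num
  4  $ S num num  num num num num $       match num
  5  $ S num      num num num $           match num
  6  $ S          num num $               expand S → num num
  7  $ num num    num num $               match num
  8  $ num        num $                   match num
Accept reached after 8 steps.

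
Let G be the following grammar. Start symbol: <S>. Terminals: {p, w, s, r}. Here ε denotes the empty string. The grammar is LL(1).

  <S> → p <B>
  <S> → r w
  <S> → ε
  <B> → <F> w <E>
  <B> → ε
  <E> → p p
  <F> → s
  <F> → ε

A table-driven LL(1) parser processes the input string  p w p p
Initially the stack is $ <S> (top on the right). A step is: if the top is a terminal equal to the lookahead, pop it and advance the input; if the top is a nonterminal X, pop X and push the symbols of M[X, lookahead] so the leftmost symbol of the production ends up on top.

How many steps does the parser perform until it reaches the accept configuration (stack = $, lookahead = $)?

8

     Stack        Input      Action
  1  $ <S>        p w p p $  expand <S> → p <B>
  2  $ <B> p      p w p p $  match p
  3  $ <B>        w p p $    expand <B> → <F> w <E>
  4  $ <E> w <F>  w p p $    expand <F> → ε
  5  $ <E> w      w p p $    match w
  6  $ <E>        p p $      expand <E> → p p
  7  $ p p        p p $      match p
  8  $ p          p $        match p
Accept reached after 8 steps.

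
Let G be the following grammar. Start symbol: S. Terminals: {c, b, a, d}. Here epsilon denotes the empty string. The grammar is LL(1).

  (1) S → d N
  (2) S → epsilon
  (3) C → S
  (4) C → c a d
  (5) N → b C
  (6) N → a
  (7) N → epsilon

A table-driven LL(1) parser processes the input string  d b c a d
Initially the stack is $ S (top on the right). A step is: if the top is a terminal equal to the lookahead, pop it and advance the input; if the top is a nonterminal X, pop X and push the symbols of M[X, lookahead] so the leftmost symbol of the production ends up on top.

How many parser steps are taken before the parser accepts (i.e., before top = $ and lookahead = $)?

8

step 1: stack=$ S  input=d b c a d $  — expand S → d N
step 2: stack=$ N d  input=d b c a d $  — match d
step 3: stack=$ N  input=b c a d $  — expand N → b C
step 4: stack=$ C b  input=b c a d $  — match b
step 5: stack=$ C  input=c a d $  — expand C → c a d
step 6: stack=$ d a c  input=c a d $  — match c
step 7: stack=$ d a  input=a d $  — match a
step 8: stack=$ d  input=d $  — match d
Accept reached after 8 steps.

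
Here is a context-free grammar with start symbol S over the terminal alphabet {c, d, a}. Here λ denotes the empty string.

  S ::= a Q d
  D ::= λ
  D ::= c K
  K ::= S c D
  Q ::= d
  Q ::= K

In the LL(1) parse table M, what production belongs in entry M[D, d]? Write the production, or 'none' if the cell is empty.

FIRST(S) = {a}
FIRST(D) = {λ, c}
FIRST(K) = {a}  (via S c D)
FIRST(Q) = {a, d}  (via K)
FOLLOW(S) includes $ since S is the start symbol.
FOLLOW(D): in K::=S c D, the suffix after D is empty, so FOLLOW(D) ⊇ FOLLOW(K) = {d}. Thus FOLLOW(D) = {d}.
FOLLOW(K): in D::=c K, the suffix after K is empty, so FOLLOW(K) ⊇ FOLLOW(D) = {d}; in Q::=K, the suffix after K is empty, so FOLLOW(K) ⊇ FOLLOW(Q) = {d}. Thus FOLLOW(K) = {d}.
For D ::= λ: FIRST(λ) = {λ}, so it goes in M[D, t] for t ∈ {}; since λ ∈ FIRST, also for every t ∈ FOLLOW(D) = {d}.
For D ::= c K: FIRST(c K) = {c}, so it goes in M[D, t] for t ∈ {c}.

D ::= λ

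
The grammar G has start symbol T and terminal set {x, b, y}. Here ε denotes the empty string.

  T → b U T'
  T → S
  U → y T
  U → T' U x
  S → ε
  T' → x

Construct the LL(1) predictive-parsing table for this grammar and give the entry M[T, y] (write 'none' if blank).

FIRST(S) = {ε}
FIRST(T') = {x}
FIRST(T) = {ε, b}  (via S)
FIRST(U) = {x, y}  (via T' U x)
FOLLOW(T) includes $ since T is the start symbol.
FOLLOW(U): in T→b U T', U is followed by T' with FIRST {x}; in U→T' U x, U is followed by x with FIRST {x}. Thus FOLLOW(U) = {x}.
FOLLOW(T): in U→y T, the suffix after T is empty, so FOLLOW(T) ⊇ FOLLOW(U) = {x}. Thus FOLLOW(T) = {$, x}.
For T → b U T': FIRST(b U T') = {b}, so it goes in M[T, t] for t ∈ {b}.
For T → S: FIRST(S) = {ε}, so it goes in M[T, t] for t ∈ {}; since ε ∈ FIRST, also for every t ∈ FOLLOW(T) = {$, x}.
None of these place a production in M[T, y].

none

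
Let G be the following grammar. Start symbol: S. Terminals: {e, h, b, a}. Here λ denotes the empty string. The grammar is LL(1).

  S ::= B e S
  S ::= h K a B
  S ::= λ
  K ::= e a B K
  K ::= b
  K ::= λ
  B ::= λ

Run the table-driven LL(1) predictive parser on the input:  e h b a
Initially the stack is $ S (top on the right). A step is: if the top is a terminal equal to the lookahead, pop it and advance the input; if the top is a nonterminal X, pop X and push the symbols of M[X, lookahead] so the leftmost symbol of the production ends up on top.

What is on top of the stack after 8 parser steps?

B

step 1: stack=$ S  input=e h b a $  — expand S ::= B e S
step 2: stack=$ S e B  input=e h b a $  — expand B ::= λ
step 3: stack=$ S e  input=e h b a $  — match e
step 4: stack=$ S  input=h b a $  — expand S ::= h K a B
step 5: stack=$ B a K h  input=h b a $  — match h
step 6: stack=$ B a K  input=b a $  — expand K ::= b
step 7: stack=$ B a b  input=b a $  — match b
step 8: stack=$ B a  input=a $  — match a
Stack after step 8: $ B (top = B).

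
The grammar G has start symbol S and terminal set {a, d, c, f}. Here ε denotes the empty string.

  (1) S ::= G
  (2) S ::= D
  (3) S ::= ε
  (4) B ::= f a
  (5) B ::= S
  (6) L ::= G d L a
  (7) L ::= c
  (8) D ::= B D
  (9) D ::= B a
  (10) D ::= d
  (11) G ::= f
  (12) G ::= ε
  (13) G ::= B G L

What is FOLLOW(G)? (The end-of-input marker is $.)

{$, a, c, d, f}

FIRST(S) = {ε, a, c, d, f}  (via G, D)
FIRST(B) = {ε, a, c, d, f}  (via S)
FIRST(D) = {a, c, d, f}  (via B D, B a)
FIRST(L) = {a, c, d, f}  (via G d L a)
FIRST(G) = {ε, a, c, d, f}  (via B G L)
FOLLOW(S) includes $ since S is the start symbol.
FOLLOW(B): in D::=B D, B is followed by D with FIRST {a, c, d, f}; in D::=B a, B is followed by a with FIRST {a}; in G::=B G L, B is followed by G L with FIRST {a, c, d, f}. Thus FOLLOW(B) = {a, c, d, f}.
FOLLOW(S): in B::=S, the suffix after S is empty, so FOLLOW(S) ⊇ FOLLOW(B) = {a, c, d, f}. Thus FOLLOW(S) = {$, a, c, d, f}.
FOLLOW(D): in S::=D, the suffix after D is empty, so FOLLOW(D) ⊇ FOLLOW(S) = {$, a, c, d, f}; in D::=B D, the suffix after D is empty (adds nothing new). Thus FOLLOW(D) = {$, a, c, d, f}.
FOLLOW(G): in S::=G, the suffix after G is empty, so FOLLOW(G) ⊇ FOLLOW(S) = {$, a, c, d, f}; in L::=G d L a, G is followed by d L a with FIRST {d}; in G::=B G L, G is followed by L with FIRST {a, c, d, f}. Thus FOLLOW(G) = {$, a, c, d, f}.
FOLLOW(L): in L::=G d L a, L is followed by a with FIRST {a}; in G::=B G L, the suffix after L is empty, so FOLLOW(L) ⊇ FOLLOW(G) = {$, a, c, d, f}. Thus FOLLOW(L) = {$, a, c, d, f}.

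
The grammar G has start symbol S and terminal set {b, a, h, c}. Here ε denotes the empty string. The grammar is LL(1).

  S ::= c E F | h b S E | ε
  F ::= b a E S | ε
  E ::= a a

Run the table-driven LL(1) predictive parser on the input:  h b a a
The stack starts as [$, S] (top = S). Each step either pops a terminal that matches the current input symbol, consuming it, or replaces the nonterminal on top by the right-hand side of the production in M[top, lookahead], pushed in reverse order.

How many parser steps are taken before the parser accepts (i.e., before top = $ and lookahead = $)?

7

step 1: stack=$ S  input=h b a a $  — expand S ::= h b S E
step 2: stack=$ E S b h  input=h b a a $  — match h
step 3: stack=$ E S b  input=b a a $  — match b
step 4: stack=$ E S  input=a a $  — expand S ::= ε
step 5: stack=$ E  input=a a $  — expand E ::= a a
step 6: stack=$ a a  input=a a $  — match a
step 7: stack=$ a  input=a $  — match a
Accept reached after 7 steps.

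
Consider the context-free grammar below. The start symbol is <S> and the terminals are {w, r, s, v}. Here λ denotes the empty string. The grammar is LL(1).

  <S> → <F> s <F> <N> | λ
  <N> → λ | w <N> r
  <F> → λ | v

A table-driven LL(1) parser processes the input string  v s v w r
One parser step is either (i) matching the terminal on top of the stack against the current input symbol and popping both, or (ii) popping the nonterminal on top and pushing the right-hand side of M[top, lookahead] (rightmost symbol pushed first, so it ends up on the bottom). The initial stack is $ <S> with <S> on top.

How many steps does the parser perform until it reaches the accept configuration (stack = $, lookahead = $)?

10

step 1: stack=$ <S>  input=v s v w r $  — expand <S> → <F> s <F> <N>
step 2: stack=$ <N> <F> s <F>  input=v s v w r $  — expand <F> → v
step 3: stack=$ <N> <F> s v  input=v s v w r $  — match v
step 4: stack=$ <N> <F> s  input=s v w r $  — match s
step 5: stack=$ <N> <F>  input=v w r $  — expand <F> → v
step 6: stack=$ <N> v  input=v w r $  — match v
step 7: stack=$ <N>  input=w r $  — expand <N> → w <N> r
step 8: stack=$ r <N> w  input=w r $  — match w
step 9: stack=$ r <N>  input=r $  — expand <N> → λ
step 10: stack=$ r  input=r $  — match r
Accept reached after 10 steps.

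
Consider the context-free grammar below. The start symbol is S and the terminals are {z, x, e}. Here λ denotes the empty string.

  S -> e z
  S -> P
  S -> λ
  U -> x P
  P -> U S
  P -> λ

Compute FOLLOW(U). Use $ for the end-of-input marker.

{$, e, x}

FIRST(U) = {x}
FIRST(P) = {λ, x}  (via U S)
FIRST(S) = {λ, e, x}  (via P)
FOLLOW(S) includes $ since S is the start symbol.
FOLLOW(S): in P->U S, the suffix after S is empty, so FOLLOW(S) ⊇ FOLLOW(P) = {$, e, x}. Thus FOLLOW(S) = {$, e, x}.
FOLLOW(U): in P->U S, U is followed by S with FIRST {λ, e, x}; in P->U S, the suffix after U is nullable, so FOLLOW(U) ⊇ FOLLOW(P) = {$, e, x}. Thus FOLLOW(U) = {$, e, x}.
FOLLOW(P): in S->P, the suffix after P is empty, so FOLLOW(P) ⊇ FOLLOW(S) = {$, e, x}; in U->x P, the suffix after P is empty, so FOLLOW(P) ⊇ FOLLOW(U) = {$, e, x}. Thus FOLLOW(P) = {$, e, x}.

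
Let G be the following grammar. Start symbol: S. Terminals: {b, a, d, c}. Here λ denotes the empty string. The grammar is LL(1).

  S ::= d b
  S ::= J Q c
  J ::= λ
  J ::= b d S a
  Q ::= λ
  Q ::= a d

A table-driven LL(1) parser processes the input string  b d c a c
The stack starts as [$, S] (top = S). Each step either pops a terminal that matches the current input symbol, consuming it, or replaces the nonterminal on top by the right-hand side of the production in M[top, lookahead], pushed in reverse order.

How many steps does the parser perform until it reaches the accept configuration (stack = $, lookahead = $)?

      Stack          Input        Action
   1  $ S            b d c a c $  expand S ::= J Q c
   2  $ c Q J        b d c a c $  expand J ::= b d S a
   3  $ c Q a S d b  b d c a c $  match b
   4  $ c Q a S d    d c a c $    match d
   5  $ c Q a S      c a c $      expand S ::= J Q c
   6  $ c Q a c Q J  c a c $      expand J ::= λ
   7  $ c Q a c Q    c a c $      expand Q ::= λ
   8  $ c Q a c      c a c $      match c
   9  $ c Q a        a c $        match a
  10  $ c Q          c $          expand Q ::= λ
  11  $ c            c $          match c
Accept reached after 11 steps.

11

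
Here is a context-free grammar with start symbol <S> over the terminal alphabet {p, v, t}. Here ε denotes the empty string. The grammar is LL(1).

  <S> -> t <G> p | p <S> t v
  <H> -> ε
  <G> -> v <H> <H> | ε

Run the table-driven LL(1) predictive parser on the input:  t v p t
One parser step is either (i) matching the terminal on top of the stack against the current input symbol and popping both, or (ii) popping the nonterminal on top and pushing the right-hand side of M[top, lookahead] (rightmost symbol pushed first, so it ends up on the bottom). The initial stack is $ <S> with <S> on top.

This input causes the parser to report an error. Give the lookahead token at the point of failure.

t

step 1: stack=$ <S>  input=t v p t $  — expand <S> -> t <G> p
step 2: stack=$ p <G> t  input=t v p t $  — match t
step 3: stack=$ p <G>  input=v p t $  — expand <G> -> v <H> <H>
step 4: stack=$ p <H> <H> v  input=v p t $  — match v
step 5: stack=$ p <H> <H>  input=p t $  — expand <H> -> ε
step 6: stack=$ p <H>  input=p t $  — expand <H> -> ε
step 7: stack=$ p  input=p t $  — match p
step 8: stack=$  input=t $  — error: stack empty but input remains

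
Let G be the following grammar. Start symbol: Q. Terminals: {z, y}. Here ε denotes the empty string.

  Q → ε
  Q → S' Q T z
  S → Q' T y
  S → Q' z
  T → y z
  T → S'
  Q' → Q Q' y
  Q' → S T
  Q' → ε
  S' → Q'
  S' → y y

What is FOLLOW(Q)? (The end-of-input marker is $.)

{$, y, z}

FIRST(Q) = {ε, y, z}  (via S' Q T z)
FIRST(S) = {y, z}  (via Q' T y, Q' z)
FIRST(Q') = {ε, y, z}  (via Q Q' y, S T)
FIRST(S') = {ε, y, z}  (via Q')
FIRST(T) = {ε, y, z}  (via S')
FOLLOW(Q) includes $ since Q is the start symbol.
FOLLOW(Q): in Q→S' Q T z, Q is followed by T z with FIRST {y, z}; in Q'→Q Q' y, Q is followed by Q' y with FIRST {y, z}. Thus FOLLOW(Q) = {$, y, z}.
FOLLOW(S): in Q'→S T, S is followed by T with FIRST {ε, y, z}; in Q'→S T, the suffix after S is nullable, so FOLLOW(S) ⊇ FOLLOW(Q') = {y, z}. Thus FOLLOW(S) = {y, z}.
FOLLOW(T): in Q→S' Q T z, T is followed by z with FIRST {z}; in S→Q' T y, T is followed by y with FIRST {y}; in Q'→S T, the suffix after T is empty, so FOLLOW(T) ⊇ FOLLOW(Q') = {y, z}. Thus FOLLOW(T) = {y, z}.
FOLLOW(S'): in Q→S' Q T z, S' is followed by Q T z with FIRST {y, z}; in T→S', the suffix after S' is empty, so FOLLOW(S') ⊇ FOLLOW(T) = {y, z}. Thus FOLLOW(S') = {y, z}.
FOLLOW(Q'): in S→Q' T y, Q' is followed by T y with FIRST {y, z}; in S→Q' z, Q' is followed by z with FIRST {z}; in Q'→Q Q' y, Q' is followed by y with FIRST {y}; in S'→Q', the suffix after Q' is empty, so FOLLOW(Q') ⊇ FOLLOW(S') = {y, z}. Thus FOLLOW(Q') = {y, z}.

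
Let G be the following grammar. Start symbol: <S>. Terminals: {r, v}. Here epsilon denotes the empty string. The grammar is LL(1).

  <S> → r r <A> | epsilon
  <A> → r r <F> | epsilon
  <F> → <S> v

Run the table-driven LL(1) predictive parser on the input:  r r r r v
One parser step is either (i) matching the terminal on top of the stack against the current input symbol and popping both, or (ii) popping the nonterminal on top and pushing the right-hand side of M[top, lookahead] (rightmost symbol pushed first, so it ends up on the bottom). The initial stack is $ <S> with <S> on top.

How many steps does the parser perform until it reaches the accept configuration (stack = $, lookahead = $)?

     Stack      Input        Action
  1  $ <S>      r r r r v $  expand <S> → r r <A>
  2  $ <A> r r  r r r r v $  match r
  3  $ <A> r    r r r v $    match r
  4  $ <A>      r r v $      expand <A> → r r <F>
  5  $ <F> r r  r r v $      match r
  6  $ <F> r    r v $        match r
  7  $ <F>      v $          expand <F> → <S> v
  8  $ v <S>    v $          expand <S> → epsilon
  9  $ v        v $          match v
Accept reached after 9 steps.

9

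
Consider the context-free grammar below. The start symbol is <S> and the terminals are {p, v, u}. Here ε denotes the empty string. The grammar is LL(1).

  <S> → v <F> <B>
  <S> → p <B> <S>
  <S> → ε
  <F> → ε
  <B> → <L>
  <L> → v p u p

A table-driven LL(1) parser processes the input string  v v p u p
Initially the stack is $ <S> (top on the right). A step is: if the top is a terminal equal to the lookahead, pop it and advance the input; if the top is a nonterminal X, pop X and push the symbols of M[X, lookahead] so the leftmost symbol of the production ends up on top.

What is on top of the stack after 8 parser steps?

step 1: stack=$ <S>  input=v v p u p $  — expand <S> → v <F> <B>
step 2: stack=$ <B> <F> v  input=v v p u p $  — match v
step 3: stack=$ <B> <F>  input=v p u p $  — expand <F> → ε
step 4: stack=$ <B>  input=v p u p $  — expand <B> → <L>
step 5: stack=$ <L>  input=v p u p $  — expand <L> → v p u p
step 6: stack=$ p u p v  input=v p u p $  — match v
step 7: stack=$ p u p  input=p u p $  — match p
step 8: stack=$ p u  input=u p $  — match u
Stack after step 8: $ p (top = p).

p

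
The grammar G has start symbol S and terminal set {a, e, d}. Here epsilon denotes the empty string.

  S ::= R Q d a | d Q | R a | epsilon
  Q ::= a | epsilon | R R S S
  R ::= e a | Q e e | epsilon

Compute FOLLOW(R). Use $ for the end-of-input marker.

{$, a, d, e}

FIRST(S): from S::=R Q d a we get {a, d, e}; from S::=d Q we get {d}; from S::=R a we get {a, d, e}; from S::=epsilon we get {epsilon}. So FIRST(S) = {epsilon, a, d, e}.
FIRST(Q): from Q::=a we get {a}; from Q::=epsilon we get {epsilon}; from Q::=R R S S we get {epsilon, a, d, e}. So FIRST(Q) = {epsilon, a, d, e}.
FIRST(R): from R::=e a we get {e}; from R::=Q e e we get {a, d, e}; from R::=epsilon we get {epsilon}. So FIRST(R) = {epsilon, a, d, e}.
FOLLOW(S) includes $ since S is the start symbol.
FOLLOW(S): in Q::=R R S S (occurrence 1), S is followed by S with FIRST {epsilon, a, d, e}; in Q::=R R S S (occurrence 1), the suffix after S is nullable, so FOLLOW(S) ⊇ FOLLOW(Q) = {$, a, d, e}; in Q::=R R S S (occurrence 2), the suffix after S is empty, so FOLLOW(S) ⊇ FOLLOW(Q) = {$, a, d, e}. Thus FOLLOW(S) = {$, a, d, e}.
FOLLOW(Q): in S::=R Q d a, Q is followed by d a with FIRST {d}; in S::=d Q, the suffix after Q is empty, so FOLLOW(Q) ⊇ FOLLOW(S) = {$, a, d, e}; in R::=Q e e, Q is followed by e e with FIRST {e}. Thus FOLLOW(Q) = {$, a, d, e}.
FOLLOW(R): in S::=R Q d a, R is followed by Q d a with FIRST {a, d, e}; in S::=R a, R is followed by a with FIRST {a}; in Q::=R R S S (occurrence 1), R is followed by R S S with FIRST {epsilon, a, d, e}; in Q::=R R S S (occurrence 1), the suffix after R is nullable, so FOLLOW(R) ⊇ FOLLOW(Q) = {$, a, d, e}; in Q::=R R S S (occurrence 2), R is followed by S S with FIRST {epsilon, a, d, e}; in Q::=R R S S (occurrence 2), the suffix after R is nullable, so FOLLOW(R) ⊇ FOLLOW(Q) = {$, a, d, e}. Thus FOLLOW(R) = {$, a, d, e}.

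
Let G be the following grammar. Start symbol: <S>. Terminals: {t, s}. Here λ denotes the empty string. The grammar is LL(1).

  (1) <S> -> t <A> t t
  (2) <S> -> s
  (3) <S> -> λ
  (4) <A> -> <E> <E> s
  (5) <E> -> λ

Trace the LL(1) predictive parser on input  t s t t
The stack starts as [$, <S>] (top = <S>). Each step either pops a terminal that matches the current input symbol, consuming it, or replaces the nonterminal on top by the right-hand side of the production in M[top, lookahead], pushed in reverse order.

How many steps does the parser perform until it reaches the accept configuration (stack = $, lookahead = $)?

8

     Stack            Input      Action
  1  $ <S>            t s t t $  expand <S> -> t <A> t t
  2  $ t t <A> t      t s t t $  match t
  3  $ t t <A>        s t t $    expand <A> -> <E> <E> s
  4  $ t t s <E> <E>  s t t $    expand <E> -> λ
  5  $ t t s <E>      s t t $    expand <E> -> λ
  6  $ t t s          s t t $    match s
  7  $ t t            t t $      match t
  8  $ t              t $        match t
Accept reached after 8 steps.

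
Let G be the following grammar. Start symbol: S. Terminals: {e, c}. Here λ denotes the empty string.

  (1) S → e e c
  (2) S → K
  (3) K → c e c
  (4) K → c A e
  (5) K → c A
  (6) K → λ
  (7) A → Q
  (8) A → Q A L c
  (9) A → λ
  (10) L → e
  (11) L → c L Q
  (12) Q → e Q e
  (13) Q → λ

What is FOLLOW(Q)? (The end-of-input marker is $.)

FIRST(K): from K→c e c we get {c}; from K→c A e we get {c}; from K→c A we get {c}; from K→λ we get {λ}. So FIRST(K) = {λ, c}.
FIRST(L): from L→e we get {e}; from L→c L Q we get {c}. So FIRST(L) = {c, e}.
FIRST(Q): from Q→e Q e we get {e}; from Q→λ we get {λ}. So FIRST(Q) = {λ, e}.
FIRST(S): from S→e e c we get {e}; from S→K we get {λ, c}. So FIRST(S) = {λ, c, e}.
FIRST(A): from A→Q we get {λ, e}; from A→Q A L c we get {c, e}; from A→λ we get {λ}. So FIRST(A) = {λ, c, e}.
FOLLOW(S) includes $ since S is the start symbol.
FOLLOW(S): S appears on no right-hand side. Thus FOLLOW(S) = {$}.
FOLLOW(K): in S→K, the suffix after K is empty, so FOLLOW(K) ⊇ FOLLOW(S) = {$}. Thus FOLLOW(K) = {$}.
FOLLOW(A): in K→c A e, A is followed by e with FIRST {e}; in K→c A, the suffix after A is empty, so FOLLOW(A) ⊇ FOLLOW(K) = {$}; in A→Q A L c, A is followed by L c with FIRST {c, e}. Thus FOLLOW(A) = {$, c, e}.
FOLLOW(L): in A→Q A L c, L is followed by c with FIRST {c}; in L→c L Q, L is followed by Q with FIRST {λ, e}; in L→c L Q, the suffix after L is nullable (adds nothing new). Thus FOLLOW(L) = {c, e}.
FOLLOW(Q): in A→Q, the suffix after Q is empty, so FOLLOW(Q) ⊇ FOLLOW(A) = {$, c, e}; in A→Q A L c, Q is followed by A L c with FIRST {c, e}; in L→c L Q, the suffix after Q is empty, so FOLLOW(Q) ⊇ FOLLOW(L) = {c, e}; in Q→e Q e, Q is followed by e with FIRST {e}. Thus FOLLOW(Q) = {$, c, e}.

{$, c, e}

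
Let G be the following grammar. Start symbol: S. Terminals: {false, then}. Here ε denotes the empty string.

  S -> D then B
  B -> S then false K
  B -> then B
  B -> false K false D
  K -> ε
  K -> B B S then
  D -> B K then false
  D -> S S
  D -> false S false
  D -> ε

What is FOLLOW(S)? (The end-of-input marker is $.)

FIRST(S): from S->D then B we get {false, then}. So FIRST(S) = {false, then}.
FIRST(B): from B->S then false K we get {false, then}; from B->then B we get {then}; from B->false K false D we get {false}. So FIRST(B) = {false, then}.
FIRST(K): from K->ε we get {ε}; from K->B B S then we get {false, then}. So FIRST(K) = {ε, false, then}.
FIRST(D): from D->B K then false we get {false, then}; from D->S S we get {false, then}; from D->false S false we get {false}; from D->ε we get {ε}. So FIRST(D) = {ε, false, then}.
FOLLOW(S) includes $ since S is the start symbol.
FOLLOW(S): in B->S then false K, S is followed by then false K with FIRST {then}; in K->B B S then, S is followed by then with FIRST {then}; in D->S S (occurrence 1), S is followed by S with FIRST {false, then}; in D->S S (occurrence 2), the suffix after S is empty, so FOLLOW(S) ⊇ FOLLOW(D) = {$, false, then}; in D->false S false, S is followed by false with FIRST {false}. Thus FOLLOW(S) = {$, false, then}.
FOLLOW(B): in S->D then B, the suffix after B is empty, so FOLLOW(B) ⊇ FOLLOW(S) = {$, false, then}; in B->then B, the suffix after B is empty (adds nothing new); in K->B B S then (occurrence 1), B is followed by B S then with FIRST {false, then}; in K->B B S then (occurrence 2), B is followed by S then with FIRST {false, then}; in D->B K then false, B is followed by K then false with FIRST {false, then}. Thus FOLLOW(B) = {$, false, then}.
FOLLOW(K): in B->S then false K, the suffix after K is empty, so FOLLOW(K) ⊇ FOLLOW(B) = {$, false, then}; in B->false K false D, K is followed by false D with FIRST {false}; in D->B K then false, K is followed by then false with FIRST {then}. Thus FOLLOW(K) = {$, false, then}.
FOLLOW(D): in S->D then B, D is followed by then B with FIRST {then}; in B->false K false D, the suffix after D is empty, so FOLLOW(D) ⊇ FOLLOW(B) = {$, false, then}. Thus FOLLOW(D) = {$, false, then}.

{$, false, then}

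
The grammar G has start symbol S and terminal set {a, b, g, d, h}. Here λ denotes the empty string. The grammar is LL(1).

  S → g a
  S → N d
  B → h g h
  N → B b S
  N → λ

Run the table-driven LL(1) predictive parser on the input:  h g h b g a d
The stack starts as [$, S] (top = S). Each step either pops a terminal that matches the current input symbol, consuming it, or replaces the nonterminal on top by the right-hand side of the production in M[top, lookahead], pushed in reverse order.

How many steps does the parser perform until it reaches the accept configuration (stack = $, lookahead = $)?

11

step 1: stack=$ S  input=h g h b g a d $  — expand S → N d
step 2: stack=$ d N  input=h g h b g a d $  — expand N → B b S
step 3: stack=$ d S b B  input=h g h b g a d $  — expand B → h g h
step 4: stack=$ d S b h g h  input=h g h b g a d $  — match h
step 5: stack=$ d S b h g  input=g h b g a d $  — match g
step 6: stack=$ d S b h  input=h b g a d $  — match h
step 7: stack=$ d S b  input=b g a d $  — match b
step 8: stack=$ d S  input=g a d $  — expand S → g a
step 9: stack=$ d a g  input=g a d $  — match g
step 10: stack=$ d a  input=a d $  — match a
step 11: stack=$ d  input=d $  — match d
Accept reached after 11 steps.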